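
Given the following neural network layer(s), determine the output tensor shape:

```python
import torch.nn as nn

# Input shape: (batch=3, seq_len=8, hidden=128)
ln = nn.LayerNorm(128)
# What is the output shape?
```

Input: (3, 8, 128) -> Output: (3, 8, 128)

Answer: (3, 8, 128)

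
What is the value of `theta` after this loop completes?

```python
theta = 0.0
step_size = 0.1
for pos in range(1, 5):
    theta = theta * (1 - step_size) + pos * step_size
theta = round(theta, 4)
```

Moving average with lr=0.1
`theta` takes the values: 0.0 → 0.1 → 0.29 → 0.561 → 0.9049

Answer: 0.9049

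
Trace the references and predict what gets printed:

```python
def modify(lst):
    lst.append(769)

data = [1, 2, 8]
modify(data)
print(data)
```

Key concept: function modifies passed list.
Step by step:
`data = [1, 2, 8]` → data = [1, 2, 8]
`modify(data)` → data = [1, 2, 8, 769]
`print(data)` → prints [1, 2, 8, 769]

Answer: [1, 2, 8, 769]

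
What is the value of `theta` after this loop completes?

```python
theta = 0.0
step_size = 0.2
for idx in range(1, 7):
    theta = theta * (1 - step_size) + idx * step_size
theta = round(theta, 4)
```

Moving average with lr=0.2
`theta` takes the values: 0.0 → 0.2 → 0.56 → 1.048 → 1.6384 → 2.31072 → 3.048576 → 3.0486

Answer: 3.0486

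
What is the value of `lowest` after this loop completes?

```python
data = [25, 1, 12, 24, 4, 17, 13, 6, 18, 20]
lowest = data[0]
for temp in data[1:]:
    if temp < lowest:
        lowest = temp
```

Minimum of [25, 1, 12, 24, 4, 17, 13, 6, 18, 20]
`lowest` takes the values: 25 → 1

Answer: 1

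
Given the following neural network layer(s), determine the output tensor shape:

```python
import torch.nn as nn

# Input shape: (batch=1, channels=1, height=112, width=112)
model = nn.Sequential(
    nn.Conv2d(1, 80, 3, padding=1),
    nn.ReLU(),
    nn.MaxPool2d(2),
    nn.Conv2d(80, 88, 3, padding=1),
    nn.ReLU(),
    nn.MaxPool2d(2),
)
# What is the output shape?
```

Input: (1, 1, 112, 112) -> after first Conv2d: (1, 80, 112, 112) -> after first MaxPool2d: (1, 80, 56, 56) -> after second Conv2d: (1, 88, 56, 56) -> Output: (1, 88, 28, 28)

Answer: (1, 88, 28, 28)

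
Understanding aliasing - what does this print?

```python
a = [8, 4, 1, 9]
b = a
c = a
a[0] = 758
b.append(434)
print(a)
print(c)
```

Key concept: multiple aliases.
Step by step:
`a = [8, 4, 1, 9]` → a = [8, 4, 1, 9]
`b = a` → b = [8, 4, 1, 9] (same object as a)
`c = a` → c = [8, 4, 1, 9] (same object as a, b)
`a[0] = 758` → a = [758, 4, 1, 9] (same object as b, c); b = [758, 4, 1, 9] (same object as a, c); c = [758, 4, 1, 9] (same object as a, b)
`b.append(434)` → a = [758, 4, 1, 9, 434] (same object as b, c); b = [758, 4, 1, 9, 434] (same object as a, c); c = [758, 4, 1, 9, 434] (same object as a, b)
`print(a)` → prints [758, 4, 1, 9, 434]
`print(c)` → prints [758, 4, 1, 9, 434]

Answer:
[758, 4, 1, 9, 434]
[758, 4, 1, 9, 434]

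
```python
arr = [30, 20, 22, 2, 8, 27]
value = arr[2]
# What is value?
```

Trace:
`arr = [30, 20, 22, 2, 8, 27]` → arr = [30, 20, 22, 2, 8, 27]
`value = arr[2]` → value = 22
So value = 22

Answer: 22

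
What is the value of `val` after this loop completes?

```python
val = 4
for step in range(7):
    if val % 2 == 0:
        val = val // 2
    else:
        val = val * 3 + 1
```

Collatz-style transformation from 4
`val` takes the values: 4 → 2 → 1 → 4 → 2 → 1 → 4 → 2

Answer: 2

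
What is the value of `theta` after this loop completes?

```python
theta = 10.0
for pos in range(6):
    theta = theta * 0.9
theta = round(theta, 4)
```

Exponential decay: 10.0 * 0.9^6
`theta` takes the values: 10.0 → 9.0 → 8.1 → 7.29 → 6.561 → 5.9049 → 5.31441 → 5.3144

Answer: 5.3144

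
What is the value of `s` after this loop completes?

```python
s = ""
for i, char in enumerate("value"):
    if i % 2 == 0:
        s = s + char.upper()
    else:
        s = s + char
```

Uppercase even positions in 'value'
`s` takes the values: "" → "V" → "Va" → "VaL" → "VaLu" → "VaLuE"

Answer: "VaLuE"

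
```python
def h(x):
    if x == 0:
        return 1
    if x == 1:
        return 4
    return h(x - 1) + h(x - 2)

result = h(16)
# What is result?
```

Build up from base cases: h(0)=1, h(1)=4, h(2)=5, h(3)=9, h(4)=14, h(5)=23, h(6)=37, ..., h(16)=4558

Answer: 4558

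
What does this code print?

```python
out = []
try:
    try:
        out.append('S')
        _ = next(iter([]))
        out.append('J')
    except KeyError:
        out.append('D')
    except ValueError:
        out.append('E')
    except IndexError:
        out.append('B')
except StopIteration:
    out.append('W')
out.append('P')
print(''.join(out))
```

Execution trace: 'S' (try body) → 'W' (outer except StopIteration) → 'P' (after the try/except). Output: SWP

Answer: SWP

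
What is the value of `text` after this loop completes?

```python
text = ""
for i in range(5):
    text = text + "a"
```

Repeat 'a' 5 times
`text` takes the values: "" → "a" → "aa" → "aaa" → "aaaa" → "aaaaa"

Answer: "aaaaa"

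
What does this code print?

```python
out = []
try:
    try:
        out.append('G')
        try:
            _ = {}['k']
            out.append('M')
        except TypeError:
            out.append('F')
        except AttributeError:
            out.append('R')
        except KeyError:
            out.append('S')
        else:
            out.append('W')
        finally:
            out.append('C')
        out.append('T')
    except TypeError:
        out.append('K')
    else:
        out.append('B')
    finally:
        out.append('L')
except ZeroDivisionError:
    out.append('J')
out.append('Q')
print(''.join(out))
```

Execution trace: 'G' (try body) → 'S' (inner except KeyError) → 'C' (inner finally) → 'T' (try body, no exception) → 'B' (else) → 'L' (finally) → 'Q' (after the try/except). Output: GSCTBLQ

Answer: GSCTBLQ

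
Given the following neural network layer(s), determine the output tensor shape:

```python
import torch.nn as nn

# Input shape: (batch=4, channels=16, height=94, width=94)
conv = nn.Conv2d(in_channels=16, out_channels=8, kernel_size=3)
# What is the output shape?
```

Input: (4, 16, 94, 94) -> Output: (4, 8, 92, 92)

Answer: (4, 8, 92, 92)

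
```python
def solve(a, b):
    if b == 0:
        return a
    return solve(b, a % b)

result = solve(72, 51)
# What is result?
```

solve(72, 51) -> solve(51, 21) -> solve(21, 9) -> solve(9, 3) -> solve(3, 0) -> 3

Answer: 3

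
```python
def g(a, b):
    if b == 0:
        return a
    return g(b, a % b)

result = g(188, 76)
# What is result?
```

g(188, 76) -> g(76, 36) -> g(36, 4) -> g(4, 0) -> 4

Answer: 4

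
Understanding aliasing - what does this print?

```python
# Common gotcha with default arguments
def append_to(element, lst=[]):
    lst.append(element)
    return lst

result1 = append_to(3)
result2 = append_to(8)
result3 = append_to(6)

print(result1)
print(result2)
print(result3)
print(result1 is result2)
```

Key concept: mutable default argument gotcha.
Step by step:
`result1 = append_to(3)` → result1 = [3]
`result2 = append_to(8)` → result1 = [3, 8] (same object as result2); result2 = [3, 8] (same object as result1)
`result3 = append_to(6)` → result1 = [3, 8, 6] (same object as result2, result3); result2 = [3, 8, 6] (same object as result1, result3); result3 = [3, 8, 6] (same object as result1, result2)
`print(result1)` → prints [3, 8, 6]
`print(result2)` → prints [3, 8, 6]
`print(result3)` → prints [3, 8, 6]
`print(result1 is result2)` → prints True

Answer:
[3, 8, 6]
[3, 8, 6]
[3, 8, 6]
True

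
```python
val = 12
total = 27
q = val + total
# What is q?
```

Trace:
`val = 12` → val = 12
`total = 27` → total = 27
`q = val + total` → q = 39
So q = 39

Answer: 39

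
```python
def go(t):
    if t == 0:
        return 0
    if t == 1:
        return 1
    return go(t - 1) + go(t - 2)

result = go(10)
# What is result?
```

Build up from base cases: go(0)=0, go(1)=1, go(2)=1, go(3)=2, go(4)=3, go(5)=5, go(6)=8, ..., go(10)=55

Answer: 55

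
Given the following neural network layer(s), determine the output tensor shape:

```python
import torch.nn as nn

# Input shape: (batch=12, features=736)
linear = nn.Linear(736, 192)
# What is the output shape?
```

Input: (12, 736) -> Output: (12, 192)

Answer: (12, 192)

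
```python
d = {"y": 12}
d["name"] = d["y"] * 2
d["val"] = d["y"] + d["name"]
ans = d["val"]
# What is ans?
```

Trace:
`d = {"y": 12}` → d = {'y': 12}
`d["name"] = d["y"] * 2` → d = {'y': 12, 'name': 24}
`d["val"] = d["y"] + d["name"]` → d = {'y': 12, 'name': 24, 'val': 36}
`ans = d["val"]` → ans = 36
So ans = 36

Answer: 36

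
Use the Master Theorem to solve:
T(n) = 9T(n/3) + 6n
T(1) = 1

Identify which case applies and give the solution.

a=9, b=3, f(n)=6n. log_3(9) = 2. Since c=1 < 2, Case 1 applies: T(n) = Θ(n^log_b(a)) = O(n^2).

Answer: O(n^2) - Case 1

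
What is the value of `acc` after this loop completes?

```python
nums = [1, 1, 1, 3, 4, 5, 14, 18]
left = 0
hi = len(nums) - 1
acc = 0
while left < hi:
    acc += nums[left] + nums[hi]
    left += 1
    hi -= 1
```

Sum of pairs from ends
`acc` takes the values: 0 → 19 → 34 → 40 → 47

Answer: 47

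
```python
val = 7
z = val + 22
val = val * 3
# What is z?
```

Trace:
`val = 7` → val = 7
`z = val + 22` → z = 29
`val = val * 3` → val = 21
So z = 29

Answer: 29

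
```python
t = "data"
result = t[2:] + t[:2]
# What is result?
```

Trace:
`t = "data"` → t = 'data'
`result = t[2:] + t[:2]` → result = 'tada'
So result = 'tada'

Answer: 'tada'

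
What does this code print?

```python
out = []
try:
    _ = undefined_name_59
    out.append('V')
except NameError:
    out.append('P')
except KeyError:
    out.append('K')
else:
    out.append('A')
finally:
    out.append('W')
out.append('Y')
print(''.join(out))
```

Execution trace: 'P' (except NameError) → 'W' (finally) → 'Y' (after the try/except). Output: PWY

Answer: PWY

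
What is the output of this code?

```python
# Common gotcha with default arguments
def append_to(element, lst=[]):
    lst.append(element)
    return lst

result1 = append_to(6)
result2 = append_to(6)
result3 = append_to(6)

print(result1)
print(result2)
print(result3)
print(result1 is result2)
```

Key concept: mutable default argument gotcha.
Step by step:
`result1 = append_to(6)` → result1 = [6]
`result2 = append_to(6)` → result1 = [6, 6] (same object as result2); result2 = [6, 6] (same object as result1)
`result3 = append_to(6)` → result1 = [6, 6, 6] (same object as result2, result3); result2 = [6, 6, 6] (same object as result1, result3); result3 = [6, 6, 6] (same object as result1, result2)
`print(result1)` → prints [6, 6, 6]
`print(result2)` → prints [6, 6, 6]
`print(result3)` → prints [6, 6, 6]
`print(result1 is result2)` → prints True

Answer:
[6, 6, 6]
[6, 6, 6]
[6, 6, 6]
True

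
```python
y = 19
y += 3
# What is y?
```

Trace:
`y = 19` → y = 19
`y += 3` → y = 22
So y = 22

Answer: 22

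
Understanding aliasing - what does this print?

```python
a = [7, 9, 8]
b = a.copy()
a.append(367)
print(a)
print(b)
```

Key concept: list.copy() creates independent copy.
Step by step:
`a = [7, 9, 8]` → a = [7, 9, 8]
`b = a.copy()` → b = [7, 9, 8]
`a.append(367)` → a = [7, 9, 8, 367]
`print(a)` → prints [7, 9, 8, 367]
`print(b)` → prints [7, 9, 8]

Answer:
[7, 9, 8, 367]
[7, 9, 8]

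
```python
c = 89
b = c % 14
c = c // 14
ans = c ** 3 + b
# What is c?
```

Trace:
`c = 89` → c = 89
`b = c % 14` → b = 5
`c = c // 14` → c = 6
`ans = c ** 3 + b` → ans = 221
So c = 6

Answer: 6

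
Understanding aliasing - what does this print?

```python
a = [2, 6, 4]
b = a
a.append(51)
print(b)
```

Key concept: basic list aliasing.
Step by step:
`a = [2, 6, 4]` → a = [2, 6, 4]
`b = a` → b = [2, 6, 4] (same object as a)
`a.append(51)` → a = [2, 6, 4, 51] (same object as b); b = [2, 6, 4, 51] (same object as a)
`print(b)` → prints [2, 6, 4, 51]

Answer: [2, 6, 4, 51]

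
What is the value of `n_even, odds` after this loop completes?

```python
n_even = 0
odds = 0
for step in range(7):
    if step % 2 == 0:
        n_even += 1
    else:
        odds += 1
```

Count evens and odds in range(7)
`n_even, odds` takes the values: (0, 0) → (1, 0) → (1, 1) → (2, 1) → (2, 2) → (3, 2) → (3, 3) → (4, 3)

Answer: 4, 3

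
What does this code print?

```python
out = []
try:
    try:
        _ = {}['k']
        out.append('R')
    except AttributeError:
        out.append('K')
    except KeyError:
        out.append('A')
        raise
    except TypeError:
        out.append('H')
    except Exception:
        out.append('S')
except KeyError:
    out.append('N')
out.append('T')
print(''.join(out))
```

Execution trace: 'A' (inner except KeyError) → 'N' (outer except KeyError) → 'T' (after the try/except). Output: ANT

Answer: ANT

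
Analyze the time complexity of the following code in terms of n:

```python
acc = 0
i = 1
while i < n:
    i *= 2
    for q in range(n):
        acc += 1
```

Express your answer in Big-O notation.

Each loop level contributes: log n × n. Multiplying the contributions gives O(n log n).

Answer: O(n log n)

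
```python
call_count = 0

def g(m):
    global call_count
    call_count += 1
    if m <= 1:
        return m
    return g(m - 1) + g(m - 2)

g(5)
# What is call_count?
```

Calls(m) = 1 + Calls(m-1) + Calls(m-2); Calls(0)=Calls(1)=1. For m=5 this gives 15.

Answer: 15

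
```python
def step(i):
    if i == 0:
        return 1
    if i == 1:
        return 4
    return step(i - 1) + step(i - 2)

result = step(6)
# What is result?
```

Build up from base cases: step(0)=1, step(1)=4, step(2)=5, step(3)=9, step(4)=14, step(5)=23, step(6)=37

Answer: 37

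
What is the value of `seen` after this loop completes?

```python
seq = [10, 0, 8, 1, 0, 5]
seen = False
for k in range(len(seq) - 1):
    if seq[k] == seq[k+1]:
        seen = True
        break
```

Check consecutive duplicates in [10, 0, 8, 1, 0, 5]
`seen` takes the values: False

Answer: False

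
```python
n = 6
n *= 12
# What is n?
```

Trace:
`n = 6` → n = 6
`n *= 12` → n = 72
So n = 72

Answer: 72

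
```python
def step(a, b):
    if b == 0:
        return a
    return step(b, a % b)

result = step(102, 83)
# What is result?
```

step(102, 83) -> step(83, 19) -> step(19, 7) -> step(7, 5) -> step(5, 2) -> step(2, 1) -> step(1, 0) -> 1

Answer: 1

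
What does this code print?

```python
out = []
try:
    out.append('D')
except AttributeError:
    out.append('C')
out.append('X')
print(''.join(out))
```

Execution trace: 'D' (try body, no exception) → 'X' (after the try/except). Output: DX

Answer: DX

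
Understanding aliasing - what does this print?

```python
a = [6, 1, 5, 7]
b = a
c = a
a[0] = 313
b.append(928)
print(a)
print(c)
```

Key concept: multiple aliases.
Step by step:
`a = [6, 1, 5, 7]` → a = [6, 1, 5, 7]
`b = a` → b = [6, 1, 5, 7] (same object as a)
`c = a` → c = [6, 1, 5, 7] (same object as a, b)
`a[0] = 313` → a = [313, 1, 5, 7] (same object as b, c); b = [313, 1, 5, 7] (same object as a, c); c = [313, 1, 5, 7] (same object as a, b)
`b.append(928)` → a = [313, 1, 5, 7, 928] (same object as b, c); b = [313, 1, 5, 7, 928] (same object as a, c); c = [313, 1, 5, 7, 928] (same object as a, b)
`print(a)` → prints [313, 1, 5, 7, 928]
`print(c)` → prints [313, 1, 5, 7, 928]

Answer:
[313, 1, 5, 7, 928]
[313, 1, 5, 7, 928]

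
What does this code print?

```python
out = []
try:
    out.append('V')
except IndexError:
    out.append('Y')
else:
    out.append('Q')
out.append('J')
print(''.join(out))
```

Execution trace: 'V' (try body, no exception) → 'Q' (else) → 'J' (after the try/except). Output: VQJ

Answer: VQJ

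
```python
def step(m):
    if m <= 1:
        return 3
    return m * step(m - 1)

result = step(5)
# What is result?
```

step(5) = 5 * 4 * 3 * 2 * 3 = 360

Answer: 360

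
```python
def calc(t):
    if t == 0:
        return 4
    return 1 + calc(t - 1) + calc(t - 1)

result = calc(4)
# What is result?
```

calc(t) = 1 + 2·calc(t-1), calc(0)=4. Closed form: (4+1)·2^4 - 1 = 79.

Answer: 79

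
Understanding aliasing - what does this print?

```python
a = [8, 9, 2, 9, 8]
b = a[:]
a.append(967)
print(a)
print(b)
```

Key concept: slice [:] creates copy.
Step by step:
`a = [8, 9, 2, 9, 8]` → a = [8, 9, 2, 9, 8]
`b = a[:]` → b = [8, 9, 2, 9, 8]
`a.append(967)` → a = [8, 9, 2, 9, 8, 967]
`print(a)` → prints [8, 9, 2, 9, 8, 967]
`print(b)` → prints [8, 9, 2, 9, 8]

Answer:
[8, 9, 2, 9, 8, 967]
[8, 9, 2, 9, 8]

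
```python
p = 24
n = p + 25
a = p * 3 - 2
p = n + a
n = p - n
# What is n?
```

Trace:
`p = 24` → p = 24
`n = p + 25` → n = 49
`a = p * 3 - 2` → a = 70
`p = n + a` → p = 119
`n = p - n` → n = 70
So n = 70

Answer: 70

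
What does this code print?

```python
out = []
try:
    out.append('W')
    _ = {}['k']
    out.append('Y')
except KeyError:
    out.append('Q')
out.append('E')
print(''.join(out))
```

Execution trace: 'W' (try body) → 'Q' (except KeyError) → 'E' (after the try/except). Output: WQE

Answer: WQE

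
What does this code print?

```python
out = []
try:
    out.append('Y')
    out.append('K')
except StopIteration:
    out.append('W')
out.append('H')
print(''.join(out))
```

Execution trace: 'Y' (try body) → 'K' (try body, no exception) → 'H' (after the try/except). Output: YKH

Answer: YKH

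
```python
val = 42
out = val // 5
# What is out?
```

Trace:
`val = 42` → val = 42
`out = val // 5` → out = 8
So out = 8

Answer: 8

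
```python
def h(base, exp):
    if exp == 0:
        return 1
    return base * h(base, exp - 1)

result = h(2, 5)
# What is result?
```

h(2, 5) = 2 * 2 * 2 * 2 * 2 = 32

Answer: 32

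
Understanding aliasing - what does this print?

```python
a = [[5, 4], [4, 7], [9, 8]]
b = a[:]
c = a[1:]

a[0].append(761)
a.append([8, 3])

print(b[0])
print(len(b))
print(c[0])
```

Key concept: slice with nested mutation.
Step by step:
`a = [[5, 4], [4, 7], [9, 8]]` → a = [[5, 4], [4, 7], [9, 8]]
`b = a[:]` → b = [[5, 4], [4, 7], [9, 8]]
`c = a[1:]` → c = [[4, 7], [9, 8]]
`a[0].append(761)` → a = [[5, 4, 761], [4, 7], [9, 8]]; b = [[5, 4, 761], [4, 7], [9, 8]]
`a.append([8, 3])` → a = [[5, 4, 761], [4, 7], [9, 8], [8, 3]]
`print(b[0])` → prints [5, 4, 761]
`print(len(b))` → prints 3
`print(c[0])` → prints [4, 7]

Answer:
[5, 4, 761]
3
[4, 7]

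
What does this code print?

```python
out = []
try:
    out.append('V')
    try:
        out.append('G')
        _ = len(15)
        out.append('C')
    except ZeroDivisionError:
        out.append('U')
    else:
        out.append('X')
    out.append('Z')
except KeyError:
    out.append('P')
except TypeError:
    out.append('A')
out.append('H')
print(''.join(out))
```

Execution trace: 'V' (try body) → 'G' (inner try body) → 'A' (except TypeError) → 'H' (after the try/except). Output: VGAH

Answer: VGAH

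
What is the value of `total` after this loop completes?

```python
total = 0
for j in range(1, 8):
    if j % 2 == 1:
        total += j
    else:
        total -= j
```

Add odd, subtract even
`total` takes the values: 0 → 1 → -1 → 2 → -2 → 3 → -3 → 4

Answer: 4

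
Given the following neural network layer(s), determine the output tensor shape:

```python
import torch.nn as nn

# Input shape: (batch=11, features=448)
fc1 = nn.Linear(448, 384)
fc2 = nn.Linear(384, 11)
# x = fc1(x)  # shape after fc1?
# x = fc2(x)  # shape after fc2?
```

Input: (11, 448) -> after fc1: (11, 384) -> Output: (11, 11)

Answer: (11, 11)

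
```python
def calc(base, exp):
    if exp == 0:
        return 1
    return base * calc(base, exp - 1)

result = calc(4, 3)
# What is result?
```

calc(4, 3) = 4 * 4 * 4 = 64

Answer: 64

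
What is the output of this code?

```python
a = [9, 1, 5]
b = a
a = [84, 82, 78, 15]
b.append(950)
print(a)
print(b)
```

Key concept: rebinding vs mutation: a is rebound to a new list, b still points at the original.
Step by step:
`a = [9, 1, 5]` → a = [9, 1, 5]
`b = a` → b = [9, 1, 5] (same object as a)
`a = [84, 82, 78, 15]` → a = [84, 82, 78, 15]
`b.append(950)` → b = [9, 1, 5, 950]
`print(a)` → prints [84, 82, 78, 15]
`print(b)` → prints [9, 1, 5, 950]

Answer:
[84, 82, 78, 15]
[9, 1, 5, 950]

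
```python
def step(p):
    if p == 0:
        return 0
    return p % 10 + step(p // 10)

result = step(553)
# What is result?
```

Sum of digits of 553: 3 + 5 + 5 = 13

Answer: 13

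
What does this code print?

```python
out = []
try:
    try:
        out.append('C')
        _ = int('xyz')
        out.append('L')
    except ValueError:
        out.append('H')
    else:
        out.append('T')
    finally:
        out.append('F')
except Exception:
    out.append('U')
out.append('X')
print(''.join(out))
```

Execution trace: 'C' (inner try body) → 'H' (inner except ValueError) → 'F' (inner finally) → 'X' (after the try/except). Output: CHFX

Answer: CHFX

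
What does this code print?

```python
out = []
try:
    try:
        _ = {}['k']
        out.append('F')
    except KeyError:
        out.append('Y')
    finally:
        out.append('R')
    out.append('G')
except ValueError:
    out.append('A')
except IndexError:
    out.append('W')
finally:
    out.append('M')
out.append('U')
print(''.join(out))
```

Execution trace: 'Y' (inner except KeyError) → 'R' (inner finally) → 'G' (try body, no exception) → 'M' (finally) → 'U' (after the try/except). Output: YRGMU

Answer: YRGMU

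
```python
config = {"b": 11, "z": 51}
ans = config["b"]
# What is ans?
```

Trace:
`config = {"b": 11, "z": 51}` → config = {'b': 11, 'z': 51}
`ans = config["b"]` → ans = 11
So ans = 11

Answer: 11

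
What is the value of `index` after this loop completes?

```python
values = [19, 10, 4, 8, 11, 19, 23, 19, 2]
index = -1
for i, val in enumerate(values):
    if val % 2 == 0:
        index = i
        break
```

First even number index in [19, 10, 4, 8, 11, 19, 23, 19, 2]
`index` takes the values: -1 → 1

Answer: 1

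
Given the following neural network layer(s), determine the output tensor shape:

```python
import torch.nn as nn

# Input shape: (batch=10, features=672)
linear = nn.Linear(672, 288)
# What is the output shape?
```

Input: (10, 672) -> Output: (10, 288)

Answer: (10, 288)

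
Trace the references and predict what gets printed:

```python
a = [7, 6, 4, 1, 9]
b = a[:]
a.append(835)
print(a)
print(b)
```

Key concept: slice [:] creates copy.
Step by step:
`a = [7, 6, 4, 1, 9]` → a = [7, 6, 4, 1, 9]
`b = a[:]` → b = [7, 6, 4, 1, 9]
`a.append(835)` → a = [7, 6, 4, 1, 9, 835]
`print(a)` → prints [7, 6, 4, 1, 9, 835]
`print(b)` → prints [7, 6, 4, 1, 9]

Answer:
[7, 6, 4, 1, 9, 835]
[7, 6, 4, 1, 9]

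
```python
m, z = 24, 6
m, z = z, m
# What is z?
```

Trace:
`m, z = 24, 6` → m = 24; z = 6
`m, z = z, m` → m = 6; z = 24
So z = 24

Answer: 24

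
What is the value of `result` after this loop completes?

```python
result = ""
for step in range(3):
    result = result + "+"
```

Repeat '+' 3 times
`result` takes the values: "" → "+" → "++" → "+++"

Answer: "+++"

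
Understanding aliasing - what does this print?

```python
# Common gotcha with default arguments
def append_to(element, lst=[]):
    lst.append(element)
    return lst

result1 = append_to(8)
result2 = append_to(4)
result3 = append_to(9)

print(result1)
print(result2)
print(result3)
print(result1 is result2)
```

Key concept: mutable default argument gotcha.
Step by step:
`result1 = append_to(8)` → result1 = [8]
`result2 = append_to(4)` → result1 = [8, 4] (same object as result2); result2 = [8, 4] (same object as result1)
`result3 = append_to(9)` → result1 = [8, 4, 9] (same object as result2, result3); result2 = [8, 4, 9] (same object as result1, result3); result3 = [8, 4, 9] (same object as result1, result2)
`print(result1)` → prints [8, 4, 9]
`print(result2)` → prints [8, 4, 9]
`print(result3)` → prints [8, 4, 9]
`print(result1 is result2)` → prints True

Answer:
[8, 4, 9]
[8, 4, 9]
[8, 4, 9]
True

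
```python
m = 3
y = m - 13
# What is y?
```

Trace:
`m = 3` → m = 3
`y = m - 13` → y = -10
So y = -10

Answer: -10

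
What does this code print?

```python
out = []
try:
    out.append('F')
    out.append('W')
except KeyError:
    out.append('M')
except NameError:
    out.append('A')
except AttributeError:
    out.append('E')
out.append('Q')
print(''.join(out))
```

Execution trace: 'F' (try body) → 'W' (try body, no exception) → 'Q' (after the try/except). Output: FWQ

Answer: FWQ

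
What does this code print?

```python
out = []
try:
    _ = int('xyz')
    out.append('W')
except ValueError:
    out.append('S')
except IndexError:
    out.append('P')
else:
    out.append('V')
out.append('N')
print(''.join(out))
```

Execution trace: 'S' (except ValueError) → 'N' (after the try/except). Output: SN

Answer: SN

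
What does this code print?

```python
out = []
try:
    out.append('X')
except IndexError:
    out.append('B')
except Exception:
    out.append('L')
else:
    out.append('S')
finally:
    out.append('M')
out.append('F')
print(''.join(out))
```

Execution trace: 'X' (try body, no exception) → 'S' (else) → 'M' (finally) → 'F' (after the try/except). Output: XSMF

Answer: XSMF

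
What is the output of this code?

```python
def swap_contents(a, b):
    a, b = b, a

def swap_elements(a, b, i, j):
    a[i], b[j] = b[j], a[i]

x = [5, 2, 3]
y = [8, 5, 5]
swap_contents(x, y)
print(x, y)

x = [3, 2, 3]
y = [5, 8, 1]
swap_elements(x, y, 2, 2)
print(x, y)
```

Key concept: parameter rebinding vs mutation.
Step by step:
`x = [5, 2, 3]` → x = [5, 2, 3]
`y = [8, 5, 5]` → y = [8, 5, 5]
`swap_contents(x, y)` → no visible change to tracked variables
`print(x, y)` → prints [5, 2, 3] [8, 5, 5]
`x = [3, 2, 3]` → x = [3, 2, 3]
`y = [5, 8, 1]` → y = [5, 8, 1]
`swap_elements(x, y, 2, 2)` → x = [3, 2, 1]; y = [5, 8, 3]
`print(x, y)` → prints [3, 2, 1] [5, 8, 3]

Answer:
[5, 2, 3] [8, 5, 5]
[3, 2, 1] [5, 8, 3]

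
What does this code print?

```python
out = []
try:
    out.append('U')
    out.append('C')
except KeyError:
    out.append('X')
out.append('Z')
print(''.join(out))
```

Execution trace: 'U' (try body) → 'C' (try body, no exception) → 'Z' (after the try/except). Output: UCZ

Answer: UCZ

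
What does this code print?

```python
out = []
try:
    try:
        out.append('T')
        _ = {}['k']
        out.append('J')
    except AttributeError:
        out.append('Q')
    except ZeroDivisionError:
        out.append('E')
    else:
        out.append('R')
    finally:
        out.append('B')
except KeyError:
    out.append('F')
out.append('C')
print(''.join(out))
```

Execution trace: 'T' (try body) → 'B' (finally) → 'F' (outer except KeyError) → 'C' (after the try/except). Output: TBFC

Answer: TBFC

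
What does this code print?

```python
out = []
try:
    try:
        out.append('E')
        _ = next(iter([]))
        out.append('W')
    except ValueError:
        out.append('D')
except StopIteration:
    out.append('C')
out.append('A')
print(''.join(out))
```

Execution trace: 'E' (try body) → 'C' (outer except StopIteration) → 'A' (after the try/except). Output: ECA

Answer: ECA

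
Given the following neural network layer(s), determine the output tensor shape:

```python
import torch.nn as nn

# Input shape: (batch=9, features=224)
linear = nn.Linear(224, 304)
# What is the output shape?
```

Input: (9, 224) -> Output: (9, 304)

Answer: (9, 304)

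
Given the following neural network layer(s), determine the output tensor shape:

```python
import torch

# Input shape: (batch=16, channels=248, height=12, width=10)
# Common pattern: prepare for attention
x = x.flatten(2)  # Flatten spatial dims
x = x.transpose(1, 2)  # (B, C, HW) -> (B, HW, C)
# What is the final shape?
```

Input: (16, 248, 12, 10) -> after flatten(2): (16, 248, 120) -> Output: (16, 120, 248)

Answer: (16, 120, 248)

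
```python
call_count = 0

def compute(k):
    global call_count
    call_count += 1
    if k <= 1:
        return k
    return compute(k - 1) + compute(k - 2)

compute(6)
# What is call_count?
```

Calls(k) = 1 + Calls(k-1) + Calls(k-2); Calls(0)=Calls(1)=1. For k=6 this gives 25.

Answer: 25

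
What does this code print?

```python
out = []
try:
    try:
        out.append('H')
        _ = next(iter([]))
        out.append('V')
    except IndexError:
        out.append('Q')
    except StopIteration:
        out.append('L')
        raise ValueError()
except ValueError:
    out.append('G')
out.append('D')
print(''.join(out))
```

Execution trace: 'H' (inner try body) → 'L' (inner except StopIteration) → 'G' (outer except ValueError) → 'D' (after the try/except). Output: HLGD

Answer: HLGD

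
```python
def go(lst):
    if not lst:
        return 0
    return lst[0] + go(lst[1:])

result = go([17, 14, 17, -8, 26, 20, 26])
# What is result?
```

17 + 14 + 17 + (-8) + 26 + 20 + 26 + 0 = 112

Answer: 112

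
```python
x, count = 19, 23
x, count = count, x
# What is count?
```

Trace:
`x, count = 19, 23` → x = 19; count = 23
`x, count = count, x` → x = 23; count = 19
So count = 19

Answer: 19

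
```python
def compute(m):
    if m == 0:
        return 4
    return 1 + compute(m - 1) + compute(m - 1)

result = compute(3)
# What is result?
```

compute(m) = 1 + 2·compute(m-1), compute(0)=4. Closed form: (4+1)·2^3 - 1 = 39.

Answer: 39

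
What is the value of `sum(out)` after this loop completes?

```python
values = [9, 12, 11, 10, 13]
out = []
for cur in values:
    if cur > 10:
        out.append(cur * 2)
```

Sum of doubled values > 10
`out` takes the values: [] → [24] → [24, 22] → [24, 22, 26]
So `sum(out)` = 72

Answer: 72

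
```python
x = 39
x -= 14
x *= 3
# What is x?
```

Trace:
`x = 39` → x = 39
`x -= 14` → x = 25
`x *= 3` → x = 75
So x = 75

Answer: 75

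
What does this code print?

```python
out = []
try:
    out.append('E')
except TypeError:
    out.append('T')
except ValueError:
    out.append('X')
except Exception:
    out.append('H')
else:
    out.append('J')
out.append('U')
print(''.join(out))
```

Execution trace: 'E' (try body, no exception) → 'J' (else) → 'U' (after the try/except). Output: EJU

Answer: EJU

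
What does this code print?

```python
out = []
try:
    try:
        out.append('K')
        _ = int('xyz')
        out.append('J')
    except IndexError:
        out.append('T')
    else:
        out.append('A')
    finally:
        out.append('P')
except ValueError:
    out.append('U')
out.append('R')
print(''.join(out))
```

Execution trace: 'K' (try body) → 'P' (finally) → 'U' (outer except ValueError) → 'R' (after the try/except). Output: KPUR

Answer: KPUR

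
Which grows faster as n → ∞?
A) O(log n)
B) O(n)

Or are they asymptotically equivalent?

O(log n) vs O(n): Higher order terms dominate.

Answer: B) O(n) grows faster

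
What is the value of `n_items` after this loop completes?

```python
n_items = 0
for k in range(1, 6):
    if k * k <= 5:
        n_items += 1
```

Count numbers where k² ≤ 5
`n_items` takes the values: 0 → 1 → 2

Answer: 2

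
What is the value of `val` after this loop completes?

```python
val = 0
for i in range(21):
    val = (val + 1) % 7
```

Increment mod 7, 21 times = 0
`val` takes the values: 0 → 1 → 2 → 3 → 4 → 5 → 6 → 0 → 1 → 2 → 3 → 4 → 5 → 6 → 0 → 1 → 2 → 3 → 4 → 5 → 6 → 0

Answer: 0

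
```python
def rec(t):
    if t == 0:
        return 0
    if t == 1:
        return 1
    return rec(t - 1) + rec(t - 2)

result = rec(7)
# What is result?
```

Build up from base cases: rec(0)=0, rec(1)=1, rec(2)=1, rec(3)=2, rec(4)=3, rec(5)=5, rec(6)=8, ..., rec(7)=13

Answer: 13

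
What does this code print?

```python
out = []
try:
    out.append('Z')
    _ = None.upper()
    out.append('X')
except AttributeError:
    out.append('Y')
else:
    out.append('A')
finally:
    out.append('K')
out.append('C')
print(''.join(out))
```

Execution trace: 'Z' (try body) → 'Y' (except AttributeError) → 'K' (finally) → 'C' (after the try/except). Output: ZYKC

Answer: ZYKC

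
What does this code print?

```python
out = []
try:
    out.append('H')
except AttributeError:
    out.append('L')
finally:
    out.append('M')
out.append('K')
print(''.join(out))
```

Execution trace: 'H' (try body, no exception) → 'M' (finally) → 'K' (after the try/except). Output: HMK

Answer: HMK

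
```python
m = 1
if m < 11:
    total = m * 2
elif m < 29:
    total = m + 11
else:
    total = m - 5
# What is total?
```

Trace:
`m = 1` → m = 1
`if m < 11: ...` → m < 11 is True → total = 2
So total = 2

Answer: 2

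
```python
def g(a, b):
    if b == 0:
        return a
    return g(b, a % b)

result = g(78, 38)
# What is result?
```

g(78, 38) -> g(38, 2) -> g(2, 0) -> 2

Answer: 2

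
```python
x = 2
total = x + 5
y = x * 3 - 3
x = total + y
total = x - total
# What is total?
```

Trace:
`x = 2` → x = 2
`total = x + 5` → total = 7
`y = x * 3 - 3` → y = 3
`x = total + y` → x = 10
`total = x - total` → total = 3
So total = 3

Answer: 3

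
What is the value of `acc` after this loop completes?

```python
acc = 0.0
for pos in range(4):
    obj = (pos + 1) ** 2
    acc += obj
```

Sum of squared losses 1² + 2² + ... + 4²
`acc` takes the values: 0.0 → 1.0 → 5.0 → 14.0 → 30.0

Answer: 30.0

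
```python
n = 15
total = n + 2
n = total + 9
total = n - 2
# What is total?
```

Trace:
`n = 15` → n = 15
`total = n + 2` → total = 17
`n = total + 9` → n = 26
`total = n - 2` → total = 24
So total = 24

Answer: 24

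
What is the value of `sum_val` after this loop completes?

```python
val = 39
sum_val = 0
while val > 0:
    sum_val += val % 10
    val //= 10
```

Sum digits of 39
`sum_val` takes the values: 0 → 9 → 12

Answer: 12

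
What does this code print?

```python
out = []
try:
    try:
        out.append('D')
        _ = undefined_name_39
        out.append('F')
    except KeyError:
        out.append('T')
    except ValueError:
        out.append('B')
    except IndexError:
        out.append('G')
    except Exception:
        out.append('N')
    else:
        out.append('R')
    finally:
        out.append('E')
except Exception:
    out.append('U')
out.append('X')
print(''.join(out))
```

Execution trace: 'D' (inner try body) → 'N' (inner except Exception) → 'E' (inner finally) → 'X' (after the try/except). Output: DNEX

Answer: DNEX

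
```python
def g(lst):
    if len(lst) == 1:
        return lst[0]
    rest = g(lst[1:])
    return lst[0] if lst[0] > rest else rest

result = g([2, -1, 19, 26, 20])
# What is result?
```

Recursive max over [2, -1, 19, 26, 20] = 26

Answer: 26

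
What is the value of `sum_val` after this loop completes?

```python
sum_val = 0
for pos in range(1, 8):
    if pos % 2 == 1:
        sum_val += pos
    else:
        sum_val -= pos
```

Add odd, subtract even
`sum_val` takes the values: 0 → 1 → -1 → 2 → -2 → 3 → -3 → 4

Answer: 4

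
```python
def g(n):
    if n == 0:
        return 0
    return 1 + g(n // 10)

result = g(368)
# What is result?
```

Count of digits of 368: 3

Answer: 3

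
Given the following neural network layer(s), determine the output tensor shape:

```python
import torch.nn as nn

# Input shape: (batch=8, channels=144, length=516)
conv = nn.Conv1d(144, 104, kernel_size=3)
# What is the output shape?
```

Input: (8, 144, 516) -> Output: (8, 104, 514)

Answer: (8, 104, 514)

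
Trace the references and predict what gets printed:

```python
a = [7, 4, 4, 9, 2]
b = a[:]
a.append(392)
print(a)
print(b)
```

Key concept: slice [:] creates copy.
Step by step:
`a = [7, 4, 4, 9, 2]` → a = [7, 4, 4, 9, 2]
`b = a[:]` → b = [7, 4, 4, 9, 2]
`a.append(392)` → a = [7, 4, 4, 9, 2, 392]
`print(a)` → prints [7, 4, 4, 9, 2, 392]
`print(b)` → prints [7, 4, 4, 9, 2]

Answer:
[7, 4, 4, 9, 2, 392]
[7, 4, 4, 9, 2]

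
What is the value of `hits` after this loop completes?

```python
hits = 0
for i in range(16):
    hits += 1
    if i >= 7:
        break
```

Loop breaks when i reaches 7, hits is 8
`hits` takes the values: 0 → 1 → 2 → 3 → 4 → 5 → 6 → 7 → 8

Answer: 8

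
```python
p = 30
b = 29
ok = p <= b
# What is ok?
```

Trace:
`p = 30` → p = 30
`b = 29` → b = 29
`ok = p <= b` → ok = False
So ok = False

Answer: False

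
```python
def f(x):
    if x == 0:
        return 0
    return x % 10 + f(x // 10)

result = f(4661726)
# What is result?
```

Sum of digits of 4661726: 6 + 2 + 7 + 1 + 6 + 6 + 4 = 32

Answer: 32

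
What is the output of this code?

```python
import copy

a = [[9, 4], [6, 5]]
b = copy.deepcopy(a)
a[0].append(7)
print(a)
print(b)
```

Key concept: deep copy is fully independent.
Step by step:
`a = [[9, 4], [6, 5]]` → a = [[9, 4], [6, 5]]
`b = copy.deepcopy(a)` → b = [[9, 4], [6, 5]]
`a[0].append(7)` → a = [[9, 4, 7], [6, 5]]
`print(a)` → prints [[9, 4, 7], [6, 5]]
`print(b)` → prints [[9, 4], [6, 5]]

Answer:
[[9, 4, 7], [6, 5]]
[[9, 4], [6, 5]]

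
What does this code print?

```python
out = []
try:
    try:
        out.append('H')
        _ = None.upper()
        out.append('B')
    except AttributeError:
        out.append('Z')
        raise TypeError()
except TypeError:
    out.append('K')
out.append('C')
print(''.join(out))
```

Execution trace: 'H' (inner try body) → 'Z' (inner except AttributeError) → 'K' (outer except TypeError) → 'C' (after the try/except). Output: HZKC

Answer: HZKC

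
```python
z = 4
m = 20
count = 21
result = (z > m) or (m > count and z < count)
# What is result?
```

Trace:
`z = 4` → z = 4
`m = 20` → m = 20
`count = 21` → count = 21
`result = (z > m) or (m > count and z < count)` → result = False
So result = False

Answer: False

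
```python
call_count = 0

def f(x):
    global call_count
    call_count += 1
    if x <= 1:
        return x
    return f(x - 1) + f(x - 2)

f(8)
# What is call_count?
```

Calls(x) = 1 + Calls(x-1) + Calls(x-2); Calls(0)=Calls(1)=1. For x=8 this gives 67.

Answer: 67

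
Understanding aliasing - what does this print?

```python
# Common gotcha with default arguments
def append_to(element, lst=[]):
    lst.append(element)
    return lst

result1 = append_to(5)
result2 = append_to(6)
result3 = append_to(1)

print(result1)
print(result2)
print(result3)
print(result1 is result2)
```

Key concept: mutable default argument gotcha.
Step by step:
`result1 = append_to(5)` → result1 = [5]
`result2 = append_to(6)` → result1 = [5, 6] (same object as result2); result2 = [5, 6] (same object as result1)
`result3 = append_to(1)` → result1 = [5, 6, 1] (same object as result2, result3); result2 = [5, 6, 1] (same object as result1, result3); result3 = [5, 6, 1] (same object as result1, result2)
`print(result1)` → prints [5, 6, 1]
`print(result2)` → prints [5, 6, 1]
`print(result3)` → prints [5, 6, 1]
`print(result1 is result2)` → prints True

Answer:
[5, 6, 1]
[5, 6, 1]
[5, 6, 1]
True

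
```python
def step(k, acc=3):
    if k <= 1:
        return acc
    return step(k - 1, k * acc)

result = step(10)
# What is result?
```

Accumulator trace (n, acc): (10, 3) -> (9, 30) -> (8, 270) -> (7, 2160) -> (6, 15120) -> (5, 90720) -> (4, 453600) -> (3, 1814400) -> (2, 5443200) -> (1, 10886400) -> return 10886400

Answer: 10886400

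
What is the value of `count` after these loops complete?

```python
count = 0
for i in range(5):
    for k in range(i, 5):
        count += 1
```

Upper triangle: 5 + 4 + ... + 1
`count` takes the values: 0 → 1 → 2 → 3 → 4 → 5 → 6 → 7 → 8 → 9 → 10 → 11 → 12 → 13 → 14 → 15

Answer: 15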